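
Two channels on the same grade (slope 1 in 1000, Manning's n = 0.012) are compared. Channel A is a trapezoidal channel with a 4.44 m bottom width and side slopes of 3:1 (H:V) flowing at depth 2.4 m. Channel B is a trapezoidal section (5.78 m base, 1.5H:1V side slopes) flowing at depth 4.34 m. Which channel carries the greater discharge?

channel B

Channel A: With bottom width b = 4.44 m and side slope z = 3: A = (b + zy)y = (4.44 + 3×2.4)×2.4 = 27.94 m²; P = b + 2y√(1+z²) = 4.44 + 2×2.4×3.162 = 19.62 m. Hydraulic radius R = A/P = 27.94/19.62 = 1.424 m. Q_A = (1/0.012)·27.94·1.424^(2/3)·√0.001 = 93.18 m³/s.
Channel B: With bottom width b = 5.78 m and side slope z = 1.5: A = (b + zy)y = (5.78 + 1.5×4.34)×4.34 = 53.34 m²; P = b + 2y√(1+z²) = 5.78 + 2×4.34×1.803 = 21.43 m. Hydraulic radius R = A/P = 53.34/21.43 = 2.489 m. Q_B = (1/0.012)·53.34·2.489^(2/3)·√0.001 = 258.2 m³/s.
Q_A = 93.18 m³/s vs Q_B = 258.2 m³/s, so channel B carries more.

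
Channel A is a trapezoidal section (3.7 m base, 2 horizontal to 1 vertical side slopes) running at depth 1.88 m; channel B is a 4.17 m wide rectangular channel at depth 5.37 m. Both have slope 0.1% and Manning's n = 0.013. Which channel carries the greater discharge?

channel B

Channel A: With bottom width b = 3.7 m and side slope z = 2: A = (b + zy)y = (3.7 + 2×1.88)×1.88 = 14.02 m²; P = b + 2y√(1+z²) = 3.7 + 2×1.88×2.236 = 12.11 m. Hydraulic radius R = A/P = 14.02/12.11 = 1.158 m. Q_A = (1/0.013)·14.02·1.158^(2/3)·√0.001 = 37.63 m³/s.
Channel B: Flow area A = b·y = 4.17 × 5.37 = 22.39 m². Wetted perimeter P = b + 2y = 4.17 + 2×5.37 = 14.91 m. Hydraulic radius R = A/P = 22.39/14.91 = 1.502 m. Q_B = (1/0.013)·22.39·1.502^(2/3)·√0.001 = 71.44 m³/s.
Q_A = 37.63 m³/s vs Q_B = 71.44 m³/s, so channel B carries more.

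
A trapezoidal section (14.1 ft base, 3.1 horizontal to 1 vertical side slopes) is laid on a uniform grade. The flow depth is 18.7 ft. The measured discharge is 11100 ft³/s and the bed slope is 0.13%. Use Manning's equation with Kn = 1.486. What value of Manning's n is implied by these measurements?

With bottom width b = 14.1 ft and side slope z = 3.1: A = (b + zy)y = (14.1 + 3.1×18.7)×18.7 = 1348 ft²; P = b + 2y√(1+z²) = 14.1 + 2×18.7×3.257 = 135.9 ft.
Hydraulic radius R = A/P = 1348/135.9 = 9.915 ft.
Rearranging Manning's equation: n = (1.486/Q) A R^(2/3) S^(1/2) = (1.486/11100) × 1348 × 9.915^(2/3) × √0.0013 = 0.03.

n = 0.03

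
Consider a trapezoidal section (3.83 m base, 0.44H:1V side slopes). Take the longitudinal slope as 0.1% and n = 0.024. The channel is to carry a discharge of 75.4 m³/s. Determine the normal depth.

y_n = 5.48 m

Manning's equation rearranged: A R^(2/3) = nQ / (1·√S) = 0.024 × 75.4 / (√0.001) = 57.22.
At y = 5.95 m: A R^(2/3) = 66.45 — too large.
At y = 4.39 m: A R^(2/3) = 38.59 — too small.
At y = 5.48 m: A R^(2/3) = 57.22 — ≈ 57.22.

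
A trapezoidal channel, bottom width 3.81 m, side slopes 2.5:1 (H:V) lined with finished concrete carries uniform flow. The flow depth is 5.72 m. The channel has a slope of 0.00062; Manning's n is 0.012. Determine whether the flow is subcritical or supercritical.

With bottom width b = 3.81 m and side slope z = 2.5: A = (b + zy)y = (3.81 + 2.5×5.72)×5.72 = 103.6 m²; P = b + 2y√(1+z²) = 3.81 + 2×5.72×2.693 = 34.61 m.
Hydraulic radius R = A/P = 103.6/34.61 = 2.993 m.
V = (1/n) R^(2/3) √S = (1/0.012) × 2.993^(2/3) × √0.00062 = 4.309 m/s. Hydraulic depth D_h = A/T = 103.6/32.41 = 3.196 m.
Froude number Fr = V/√(g·D_h) = 4.309/√(9.81×3.196) = 0.77, which is less than 1, so the flow is subcritical.

subcritical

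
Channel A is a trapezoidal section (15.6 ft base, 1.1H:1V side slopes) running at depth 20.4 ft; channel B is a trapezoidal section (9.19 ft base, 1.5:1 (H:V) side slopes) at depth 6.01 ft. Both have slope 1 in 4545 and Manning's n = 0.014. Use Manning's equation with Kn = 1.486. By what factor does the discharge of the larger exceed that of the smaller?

Channel A: With bottom width b = 15.6 ft and side slope z = 1.1: A = (b + zy)y = (15.6 + 1.1×20.4)×20.4 = 776 ft²; P = b + 2y√(1+z²) = 15.6 + 2×20.4×1.487 = 76.25 ft. Hydraulic radius R = A/P = 776/76.25 = 10.18 ft. Q_A = (1.486/0.014)·776·10.18^(2/3)·√0.00022 = 5738 ft³/s.
Channel B: With bottom width b = 9.19 ft and side slope z = 1.5: A = (b + zy)y = (9.19 + 1.5×6.01)×6.01 = 109.4 ft²; P = b + 2y√(1+z²) = 9.19 + 2×6.01×1.803 = 30.86 ft. Hydraulic radius R = A/P = 109.4/30.86 = 3.546 ft. Q_B = (1.486/0.014)·109.4·3.546^(2/3)·√0.00022 = 400.5 ft³/s.
The larger discharge is 5738 ft³/s and the smaller is 400.5 ft³/s; the ratio is 14.3.

14.3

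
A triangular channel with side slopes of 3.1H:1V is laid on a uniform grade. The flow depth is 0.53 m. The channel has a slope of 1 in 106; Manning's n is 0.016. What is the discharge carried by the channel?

Q = 2.11 m³/s

For a triangular section with side slope z = 3.1: A = zy² = 3.1×0.53² = 0.8708 m²; P = 2y√(1+z²) = 2×0.53×3.257 = 3.453 m.
Hydraulic radius R = A/P = 0.8708/3.453 = 0.2522 m.
Manning's equation: Q = (1/n) A R^(2/3) S^(1/2) = (1/0.016) × 0.8708 × 0.2522^(2/3) × 0.009434^(1/2) = 2.11 m³/s.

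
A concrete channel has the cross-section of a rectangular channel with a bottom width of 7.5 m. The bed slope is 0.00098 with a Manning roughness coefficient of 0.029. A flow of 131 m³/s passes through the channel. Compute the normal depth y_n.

Manning's equation rearranged: A R^(2/3) = nQ / (1·√S) = 0.029 × 131 / (√0.00098) = 121.4.
Trying y = 6.49 m: A R^(2/3) = 86.69 — low.
Trying y = 8.54 m: A R^(2/3) = 121.3 — close enough.

y_n = 8.54 m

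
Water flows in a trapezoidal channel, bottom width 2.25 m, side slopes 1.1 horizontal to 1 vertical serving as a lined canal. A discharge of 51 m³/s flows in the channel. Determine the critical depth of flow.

y_c = 2.53 m

At critical depth, Q² T / (g A³) = 1, i.e. A³/T = Q²/g = 51²/9.81 = 265.1.
Try y = 2.91 m: A³/T = 461.3 — over.
Try y = 1.85 m: A³/T = 78.82 — short.
Try y = 2.53 m: A³/T = 264.2 — matches.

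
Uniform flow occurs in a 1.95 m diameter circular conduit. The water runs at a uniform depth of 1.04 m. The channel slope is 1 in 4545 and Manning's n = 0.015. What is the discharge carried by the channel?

For a circular section of diameter D = 1.95 m at depth y = 1.04 m, the central angle is θ = 2 arccos(1 − 2y/D) = 3.275 rad. Then A = (D²/8)(θ − sin θ) = 1.62 m² and P = Dθ/2 = 3.193 m.
Hydraulic radius R = A/P = 1.62/3.193 = 0.5073 m.
Manning's equation: Q = (1/n) A R^(2/3) S^(1/2) = (1/0.015) × 1.62 × 0.5073^(2/3) × 0.00022^(1/2) = 1.02 m³/s.

Q = 1.02 m³/s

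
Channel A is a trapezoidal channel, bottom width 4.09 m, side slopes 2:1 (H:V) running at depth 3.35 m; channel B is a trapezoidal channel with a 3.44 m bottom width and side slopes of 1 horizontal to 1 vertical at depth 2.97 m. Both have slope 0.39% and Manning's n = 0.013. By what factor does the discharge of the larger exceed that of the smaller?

2.12

Channel A: With bottom width b = 4.09 m and side slope z = 2: A = (b + zy)y = (4.09 + 2×3.35)×3.35 = 36.15 m²; P = b + 2y√(1+z²) = 4.09 + 2×3.35×2.236 = 19.07 m. Hydraulic radius R = A/P = 36.15/19.07 = 1.895 m. Q_A = (1/0.013)·36.15·1.895^(2/3)·√0.0039 = 265.9 m³/s.
Channel B: With bottom width b = 3.44 m and side slope z = 1: A = (b + zy)y = (3.44 + 1×2.97)×2.97 = 19.04 m²; P = b + 2y√(1+z²) = 3.44 + 2×2.97×1.414 = 11.84 m. Hydraulic radius R = A/P = 19.04/11.84 = 1.608 m. Q_B = (1/0.013)·19.04·1.608^(2/3)·√0.0039 = 125.5 m³/s.
The larger discharge is 265.9 m³/s and the smaller is 125.5 m³/s; the ratio is 2.12.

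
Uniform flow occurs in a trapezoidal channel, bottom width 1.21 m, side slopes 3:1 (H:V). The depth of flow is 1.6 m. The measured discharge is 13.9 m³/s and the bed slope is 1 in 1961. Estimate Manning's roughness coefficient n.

n = 0.014

With bottom width b = 1.21 m and side slope z = 3: A = (b + zy)y = (1.21 + 3×1.6)×1.6 = 9.616 m²; P = b + 2y√(1+z²) = 1.21 + 2×1.6×3.162 = 11.33 m.
Hydraulic radius R = A/P = 9.616/11.33 = 0.8488 m.
Rearranging Manning's equation: n = (1/Q) A R^(2/3) S^(1/2) = (1/13.9) × 9.616 × 0.8488^(2/3) × √0.0005099 = 0.014.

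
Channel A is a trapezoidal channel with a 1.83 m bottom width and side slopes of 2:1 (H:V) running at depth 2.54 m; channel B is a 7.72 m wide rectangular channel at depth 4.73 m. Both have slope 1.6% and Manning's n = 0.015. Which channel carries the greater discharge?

Channel A: With bottom width b = 1.83 m and side slope z = 2: A = (b + zy)y = (1.83 + 2×2.54)×2.54 = 17.55 m²; P = b + 2y√(1+z²) = 1.83 + 2×2.54×2.236 = 13.19 m. Hydraulic radius R = A/P = 17.55/13.19 = 1.331 m. Q_A = (1/0.015)·17.55·1.331^(2/3)·√0.016 = 179.1 m³/s.
Channel B: Flow area A = b·y = 7.72 × 4.73 = 36.52 m². Wetted perimeter P = b + 2y = 7.72 + 2×4.73 = 17.18 m. Hydraulic radius R = A/P = 36.52/17.18 = 2.125 m. Q_B = (1/0.015)·36.52·2.125^(2/3)·√0.016 = 509 m³/s.
Q_A = 179.1 m³/s vs Q_B = 509 m³/s, so channel B carries more.

channel B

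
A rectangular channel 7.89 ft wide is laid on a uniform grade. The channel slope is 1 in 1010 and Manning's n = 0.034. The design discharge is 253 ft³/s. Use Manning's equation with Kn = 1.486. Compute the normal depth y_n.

y_n = 11.4 ft

Manning's equation rearranged: A R^(2/3) = nQ / (1.486·√S) = 0.034 × 253 / (1.486 × √0.0009901) = 184.
At y = 12.9 ft: A R^(2/3) = 212.7 — high.
At y = 8.44 ft: A R^(2/3) = 128.8 — low.
At y = 11.4 ft: A R^(2/3) = 184.2 — matches.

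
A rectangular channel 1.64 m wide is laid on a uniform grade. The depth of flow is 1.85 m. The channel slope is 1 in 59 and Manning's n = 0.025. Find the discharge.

Flow area A = b·y = 1.64 × 1.85 = 3.034 m². Wetted perimeter P = b + 2y = 1.64 + 2×1.85 = 5.34 m.
Hydraulic radius R = A/P = 3.034/5.34 = 0.5682 m.
Manning's equation: Q = (1/n) A R^(2/3) S^(1/2) = (1/0.025) × 3.034 × 0.5682^(2/3) × 0.01695^(1/2) = 10.8 m³/s.

Q = 10.8 m³/s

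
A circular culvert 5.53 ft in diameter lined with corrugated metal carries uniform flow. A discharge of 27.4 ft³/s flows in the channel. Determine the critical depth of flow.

y_c = 1.41 ft

At critical depth, Q² T / (g A³) = 1, i.e. A³/T = Q²/g = 27.4²/32.2 = 23.32.
At y = 1.72 ft: A³/T = 50.51 — high.
At y = 1.41 ft: A³/T = 23.34 — close enough.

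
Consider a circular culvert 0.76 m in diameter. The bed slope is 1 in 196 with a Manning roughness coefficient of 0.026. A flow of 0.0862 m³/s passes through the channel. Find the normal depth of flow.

y_n = 0.236 m

Manning's equation rearranged: A R^(2/3) = nQ / (1·√S) = 0.026 × 0.0862 / (√0.005102) = 0.03138.
Try y = 0.185 m: A R^(2/3) = 0.01948 — short.
Try y = 0.236 m: A R^(2/3) = 0.03138 — ≈ 0.03138.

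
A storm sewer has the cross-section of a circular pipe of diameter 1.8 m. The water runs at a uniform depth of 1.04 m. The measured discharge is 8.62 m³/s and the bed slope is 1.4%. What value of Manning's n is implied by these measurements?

For a circular section of diameter D = 1.8 m at depth y = 1.04 m, the central angle is θ = 2 arccos(1 − 2y/D) = 3.454 rad. Then A = (D²/8)(θ − sin θ) = 1.523 m² and P = Dθ/2 = 3.109 m.
Hydraulic radius R = A/P = 1.523/3.109 = 0.49 m.
Rearranging Manning's equation: n = (1/Q) A R^(2/3) S^(1/2) = (1/8.62) × 1.523 × 0.49^(2/3) × √0.014 = 0.013.

n = 0.013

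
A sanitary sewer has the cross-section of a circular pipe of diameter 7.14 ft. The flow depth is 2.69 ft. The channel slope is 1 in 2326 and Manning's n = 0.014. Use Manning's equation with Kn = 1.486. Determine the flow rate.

For a circular section of diameter D = 7.14 ft at depth y = 2.69 ft, the central angle is θ = 2 arccos(1 − 2y/D) = 2.643 rad. Then A = (D²/8)(θ − sin θ) = 13.8 ft² and P = Dθ/2 = 9.437 ft.
Hydraulic radius R = A/P = 13.8/9.437 = 1.462 ft.
Manning's equation: Q = (1.486/n) A R^(2/3) S^(1/2) = (1.486/0.014) × 13.8 × 1.462^(2/3) × 0.0004299^(1/2) = 39.1 ft³/s.

Q = 39.1 ft³/s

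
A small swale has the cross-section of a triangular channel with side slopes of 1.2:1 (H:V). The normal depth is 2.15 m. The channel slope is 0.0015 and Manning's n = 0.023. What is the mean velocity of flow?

For a triangular section with side slope z = 1.2: A = zy² = 1.2×2.15² = 5.547 m²; P = 2y√(1+z²) = 2×2.15×1.562 = 6.717 m.
Hydraulic radius R = A/P = 5.547/6.717 = 0.8258 m.
From Manning's equation, V = (1/n) R^(2/3) S^(1/2) = (1/0.023) × 0.8258^(2/3) × 0.0015^(1/2) = 1.48 m/s.

V = 1.48 m/s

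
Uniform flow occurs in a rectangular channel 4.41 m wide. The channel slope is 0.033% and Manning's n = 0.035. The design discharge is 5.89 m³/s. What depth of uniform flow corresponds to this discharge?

y_n = 2.36 m

Manning's equation rearranged: A R^(2/3) = nQ / (1·√S) = 0.035 × 5.89 / (√0.00033) = 11.35.
Trying y = 2.96 m: A R^(2/3) = 15.26 — over.
Trying y = 1.85 m: A R^(2/3) = 8.191 — short.
Trying y = 2.36 m: A R^(2/3) = 11.36 — ≈ 11.35.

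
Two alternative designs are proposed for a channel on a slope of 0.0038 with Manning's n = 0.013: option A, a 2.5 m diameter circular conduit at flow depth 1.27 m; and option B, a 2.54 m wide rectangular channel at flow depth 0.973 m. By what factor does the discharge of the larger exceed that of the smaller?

Channel A: For a circular section of diameter D = 2.5 m at depth y = 1.27 m, the central angle is θ = 2 arccos(1 − 2y/D) = 3.174 rad. Then A = (D²/8)(θ − sin θ) = 2.504 m² and P = Dθ/2 = 3.967 m. Hydraulic radius R = A/P = 2.504/3.967 = 0.6313 m. Q_A = (1/0.013)·2.504·0.6313^(2/3)·√0.0038 = 8.739 m³/s.
Channel B: Flow area A = b·y = 2.54 × 0.973 = 2.471 m². Wetted perimeter P = b + 2y = 2.54 + 2×0.973 = 4.486 m. Hydraulic radius R = A/P = 2.471/4.486 = 0.5509 m. Q_B = (1/0.013)·2.471·0.5509^(2/3)·√0.0038 = 7.876 m³/s.
The larger discharge is 8.739 m³/s and the smaller is 7.876 m³/s; the ratio is 1.11.

1.11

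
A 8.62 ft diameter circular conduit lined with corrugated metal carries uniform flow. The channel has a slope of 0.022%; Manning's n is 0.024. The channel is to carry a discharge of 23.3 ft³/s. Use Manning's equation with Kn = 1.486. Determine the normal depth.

Manning's equation rearranged: A R^(2/3) = nQ / (1.486·√S) = 0.024 × 23.3 / (1.486 × √0.00022) = 25.37.
Trying y = 2.27 ft: A R^(2/3) = 14.78 — too small.
Trying y = 3.37 ft: A R^(2/3) = 31.46 — too large.
Trying y = 3 ft: A R^(2/3) = 25.33 — close enough.

y_n = 3 ft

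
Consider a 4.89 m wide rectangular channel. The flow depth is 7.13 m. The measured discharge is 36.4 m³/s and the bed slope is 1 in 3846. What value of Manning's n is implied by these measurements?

n = 0.023

Flow area A = b·y = 4.89 × 7.13 = 34.87 m². Wetted perimeter P = b + 2y = 4.89 + 2×7.13 = 19.15 m.
Hydraulic radius R = A/P = 34.87/19.15 = 1.821 m.
Rearranging Manning's equation: n = (1/Q) A R^(2/3) S^(1/2) = (1/36.4) × 34.87 × 1.821^(2/3) × √0.00026 = 0.023.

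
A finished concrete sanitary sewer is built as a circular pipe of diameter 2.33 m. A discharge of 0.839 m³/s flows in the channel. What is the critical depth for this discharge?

At critical depth, Q² T / (g A³) = 1, i.e. A³/T = Q²/g = 0.839²/9.81 = 0.07176.
Trying y = 0.484 m: A³/T = 0.1392 — over.
Trying y = 0.409 m: A³/T = 0.07195 — matches.

y_c = 0.409 m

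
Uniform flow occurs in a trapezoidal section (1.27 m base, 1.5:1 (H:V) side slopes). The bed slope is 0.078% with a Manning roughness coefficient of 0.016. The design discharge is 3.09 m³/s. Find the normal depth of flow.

Manning's equation rearranged: A R^(2/3) = nQ / (1·√S) = 0.016 × 3.09 / (√0.00078) = 1.77.
Trying y = 1.06 m: A R^(2/3) = 2.146 — over.
Trying y = 0.775 m: A R^(2/3) = 1.13 — short.
Trying y = 0.966 m: A R^(2/3) = 1.769 — ≈ 1.77.

y_n = 0.966 m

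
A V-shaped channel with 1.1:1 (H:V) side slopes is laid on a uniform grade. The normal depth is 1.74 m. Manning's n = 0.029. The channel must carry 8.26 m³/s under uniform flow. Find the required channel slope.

S = 0.00931

For a triangular section with side slope z = 1.1: A = zy² = 1.1×1.74² = 3.33 m²; P = 2y√(1+z²) = 2×1.74×1.487 = 5.173 m.
Hydraulic radius R = A/P = 3.33/5.173 = 0.6437 m.
From Manning's equation, S = [nQ / (1 A R^(2/3))]² = [0.029 × 8.26 / (1 × 3.33 × 0.6437^(2/3))]² = 0.00931.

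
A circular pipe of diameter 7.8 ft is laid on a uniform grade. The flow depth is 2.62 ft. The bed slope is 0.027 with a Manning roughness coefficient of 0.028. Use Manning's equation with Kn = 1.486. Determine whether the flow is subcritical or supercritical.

supercritical

For a circular section of diameter D = 7.8 ft at depth y = 2.62 ft, the central angle is θ = 2 arccos(1 − 2y/D) = 2.473 rad. Then A = (D²/8)(θ − sin θ) = 14.09 ft² and P = Dθ/2 = 9.644 ft.
Hydraulic radius R = A/P = 14.09/9.644 = 1.461 ft.
V = (1.486/n) R^(2/3) √S = (1.486/0.028) × 1.461^(2/3) × √0.027 = 11.23 ft/s. Hydraulic depth D_h = A/T = 14.09/7.368 = 1.912 ft.
Froude number Fr = V/√(g·D_h) = 11.23/√(32.2×1.912) = 1.43, which is greater than 1, so the flow is supercritical.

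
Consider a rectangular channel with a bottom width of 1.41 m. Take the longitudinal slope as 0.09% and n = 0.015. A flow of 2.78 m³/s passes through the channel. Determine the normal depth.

Manning's equation rearranged: A R^(2/3) = nQ / (1·√S) = 0.015 × 2.78 / (√0.0009) = 1.39.
Trying y = 1.82 m: A R^(2/3) = 1.634 — over.
Trying y = 1.19 m: A R^(2/3) = 0.9747 — short.
Trying y = 1.59 m: A R^(2/3) = 1.39 — ≈ 1.39.

y_n = 1.59 m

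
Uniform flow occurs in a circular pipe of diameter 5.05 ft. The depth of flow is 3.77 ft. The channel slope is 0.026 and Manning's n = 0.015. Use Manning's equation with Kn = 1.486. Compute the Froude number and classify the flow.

For a circular section of diameter D = 5.05 ft at depth y = 3.77 ft, the central angle is θ = 2 arccos(1 − 2y/D) = 4.173 rad. Then A = (D²/8)(θ − sin θ) = 16.04 ft² and P = Dθ/2 = 10.54 ft.
Hydraulic radius R = A/P = 16.04/10.54 = 1.522 ft.
V = (1.486/n) R^(2/3) √S = (1.486/0.015) × 1.522^(2/3) × √0.026 = 21.14 ft/s. Hydraulic depth D_h = A/T = 16.04/4.393 = 3.65 ft.
Froude number Fr = V/√(g·D_h) = 21.14/√(32.2×3.65) = 1.95, which is greater than 1, so the flow is supercritical.

supercritical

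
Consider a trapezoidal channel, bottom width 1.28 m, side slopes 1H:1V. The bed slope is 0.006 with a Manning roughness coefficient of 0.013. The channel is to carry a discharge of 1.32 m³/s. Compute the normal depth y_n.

Manning's equation rearranged: A R^(2/3) = nQ / (1·√S) = 0.013 × 1.32 / (√0.006) = 0.2215.
Try y = 0.275 m: A R^(2/3) = 0.15 — too small.
Try y = 0.383 m: A R^(2/3) = 0.2658 — too large.
Try y = 0.345 m: A R^(2/3) = 0.2216 — matches.

y_n = 0.345 m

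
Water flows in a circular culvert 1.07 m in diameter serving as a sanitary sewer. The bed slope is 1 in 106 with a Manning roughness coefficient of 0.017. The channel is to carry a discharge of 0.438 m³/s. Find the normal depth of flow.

y_n = 0.329 m

Manning's equation rearranged: A R^(2/3) = nQ / (1·√S) = 0.017 × 0.438 / (√0.009434) = 0.07666.
Try y = 0.381 m: A R^(2/3) = 0.1014 — over.
Try y = 0.329 m: A R^(2/3) = 0.07667 — close enough.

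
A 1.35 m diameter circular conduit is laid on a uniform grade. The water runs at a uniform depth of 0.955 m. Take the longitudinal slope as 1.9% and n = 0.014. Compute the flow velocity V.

V = 5.36 m/s

For a circular section of diameter D = 1.35 m at depth y = 0.955 m, the central angle is θ = 2 arccos(1 − 2y/D) = 3.997 rad. Then A = (D²/8)(θ − sin θ) = 1.083 m² and P = Dθ/2 = 2.698 m.
Hydraulic radius R = A/P = 1.083/2.698 = 0.4012 m.
From Manning's equation, V = (1/n) R^(2/3) S^(1/2) = (1/0.014) × 0.4012^(2/3) × 0.019^(1/2) = 5.36 m/s.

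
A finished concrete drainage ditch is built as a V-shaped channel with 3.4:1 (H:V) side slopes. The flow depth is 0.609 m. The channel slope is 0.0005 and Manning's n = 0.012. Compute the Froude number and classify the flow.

For a triangular section with side slope z = 3.4: A = zy² = 3.4×0.609² = 1.261 m²; P = 2y√(1+z²) = 2×0.609×3.544 = 4.317 m.
Hydraulic radius R = A/P = 1.261/4.317 = 0.2921 m.
V = (1/n) R^(2/3) √S = (1/0.012) × 0.2921^(2/3) × √0.0005 = 0.8204 m/s. Hydraulic depth D_h = A/T = 1.261/4.141 = 0.3045 m.
Froude number Fr = V/√(g·D_h) = 0.8204/√(9.81×0.3045) = 0.475, which is less than 1, so the flow is subcritical.

subcritical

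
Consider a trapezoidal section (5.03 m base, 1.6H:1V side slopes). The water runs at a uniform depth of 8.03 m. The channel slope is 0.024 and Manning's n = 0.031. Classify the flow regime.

supercritical

With bottom width b = 5.03 m and side slope z = 1.6: A = (b + zy)y = (5.03 + 1.6×8.03)×8.03 = 143.6 m²; P = b + 2y√(1+z²) = 5.03 + 2×8.03×1.887 = 35.33 m.
Hydraulic radius R = A/P = 143.6/35.33 = 4.063 m.
V = (1/n) R^(2/3) √S = (1/0.031) × 4.063^(2/3) × √0.024 = 12.72 m/s. Hydraulic depth D_h = A/T = 143.6/30.73 = 4.672 m.
Froude number Fr = V/√(g·D_h) = 12.72/√(9.81×4.672) = 1.88, which is greater than 1, so the flow is supercritical.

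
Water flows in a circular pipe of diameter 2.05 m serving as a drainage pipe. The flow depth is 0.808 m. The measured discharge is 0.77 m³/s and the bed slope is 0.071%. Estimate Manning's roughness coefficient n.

For a circular section of diameter D = 2.05 m at depth y = 0.808 m, the central angle is θ = 2 arccos(1 − 2y/D) = 2.715 rad. Then A = (D²/8)(θ − sin θ) = 1.209 m² and P = Dθ/2 = 2.783 m.
Hydraulic radius R = A/P = 1.209/2.783 = 0.4344 m.
Rearranging Manning's equation: n = (1/Q) A R^(2/3) S^(1/2) = (1/0.77) × 1.209 × 0.4344^(2/3) × √0.00071 = 0.024.

n = 0.024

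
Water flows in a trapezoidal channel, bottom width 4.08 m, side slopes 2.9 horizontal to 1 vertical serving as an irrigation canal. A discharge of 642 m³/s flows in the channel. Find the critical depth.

At critical depth, Q² T / (g A³) = 1, i.e. A³/T = Q²/g = 642²/9.81 = 42010.
At y = 7.07 m: A³/T = 116400 — too large.
At y = 4.76 m: A³/T = 19470 — too small.
At y = 5.65 m: A³/T = 41950 — ≈ 42010.

y_c = 5.65 m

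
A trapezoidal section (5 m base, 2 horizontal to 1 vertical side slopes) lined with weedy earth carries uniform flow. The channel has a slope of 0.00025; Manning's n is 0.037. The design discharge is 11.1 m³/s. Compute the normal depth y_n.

Manning's equation rearranged: A R^(2/3) = nQ / (1·√S) = 0.037 × 11.1 / (√0.00025) = 25.97.
At y = 1.65 m: A R^(2/3) = 14.65 — low.
At y = 2.73 m: A R^(2/3) = 40.02 — high.
At y = 2.21 m: A R^(2/3) = 26.04 — ≈ 25.97.

y_n = 2.21 m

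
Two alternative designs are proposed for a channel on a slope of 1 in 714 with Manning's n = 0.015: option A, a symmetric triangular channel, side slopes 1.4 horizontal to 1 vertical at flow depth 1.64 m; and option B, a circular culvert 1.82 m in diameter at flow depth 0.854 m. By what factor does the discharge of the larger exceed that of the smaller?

4.17

Channel A: For a triangular section with side slope z = 1.4: A = zy² = 1.4×1.64² = 3.765 m²; P = 2y√(1+z²) = 2×1.64×1.72 = 5.643 m. Hydraulic radius R = A/P = 3.765/5.643 = 0.6673 m. Q_A = (1/0.015)·3.765·0.6673^(2/3)·√0.001401 = 7.174 m³/s.
Channel B: For a circular section of diameter D = 1.82 m at depth y = 0.854 m, the central angle is θ = 2 arccos(1 − 2y/D) = 3.018 rad. Then A = (D²/8)(θ − sin θ) = 1.199 m² and P = Dθ/2 = 2.747 m. Hydraulic radius R = A/P = 1.199/2.747 = 0.4365 m. Q_B = (1/0.015)·1.199·0.4365^(2/3)·√0.001401 = 1.721 m³/s.
The larger discharge is 7.174 m³/s and the smaller is 1.721 m³/s; the ratio is 4.17.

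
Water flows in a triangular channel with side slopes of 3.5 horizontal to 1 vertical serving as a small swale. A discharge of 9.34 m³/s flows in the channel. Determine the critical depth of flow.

At critical depth, Q² T / (g A³) = 1, i.e. A³/T = Q²/g = 9.34²/9.81 = 8.893.
Trying y = 0.82 m: A³/T = 2.271 — short.
Trying y = 1.08 m: A³/T = 9 — matches.

y_c = 1.08 m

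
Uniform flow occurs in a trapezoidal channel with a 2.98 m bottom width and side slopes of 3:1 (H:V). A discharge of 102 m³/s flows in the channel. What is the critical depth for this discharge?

At critical depth, Q² T / (g A³) = 1, i.e. A³/T = Q²/g = 102²/9.81 = 1061.
Trying y = 2.84 m: A³/T = 1740 — too large.
Trying y = 1.77 m: A³/T = 232.3 — too small.
Trying y = 2.53 m: A³/T = 1053 — close enough.

y_c = 2.53 m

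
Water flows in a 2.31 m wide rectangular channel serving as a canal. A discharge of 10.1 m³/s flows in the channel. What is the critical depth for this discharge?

For a rectangular channel, critical depth y_c = (q²/g)^(1/3) where q = Q/b = 10.1/2.31 = 4.372 m²/s.
So y_c = (4.372²/9.81)^(1/3) = 1.25 m.

y_c = 1.25 m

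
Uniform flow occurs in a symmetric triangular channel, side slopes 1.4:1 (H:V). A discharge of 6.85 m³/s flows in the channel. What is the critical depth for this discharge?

y_c = 1.37 m

At critical depth, Q² T / (g A³) = 1, i.e. A³/T = Q²/g = 6.85²/9.81 = 4.783.
At y = 1.63 m: A³/T = 11.28 — too large.
At y = 0.949 m: A³/T = 0.7543 — too small.
At y = 1.37 m: A³/T = 4.73 — ≈ 4.783.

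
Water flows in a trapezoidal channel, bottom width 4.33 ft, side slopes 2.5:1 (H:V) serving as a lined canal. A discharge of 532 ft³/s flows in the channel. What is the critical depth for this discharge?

At critical depth, Q² T / (g A³) = 1, i.e. A³/T = Q²/g = 532²/32.2 = 8790.
Try y = 2.97 ft: A³/T = 2219 — low.
Try y = 4.57 ft: A³/T = 13730 — high.
Try y = 4.12 ft: A³/T = 8784 — matches.

y_c = 4.12 ft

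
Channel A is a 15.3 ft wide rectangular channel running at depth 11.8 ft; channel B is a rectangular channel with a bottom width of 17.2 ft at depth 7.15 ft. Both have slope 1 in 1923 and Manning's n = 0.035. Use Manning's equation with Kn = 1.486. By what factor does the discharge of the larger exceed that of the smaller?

Channel A: Flow area A = b·y = 15.3 × 11.8 = 180.5 ft². Wetted perimeter P = b + 2y = 15.3 + 2×11.8 = 38.9 ft. Hydraulic radius R = A/P = 180.5/38.9 = 4.641 ft. Q_A = (1.486/0.035)·180.5·4.641^(2/3)·√0.00052 = 486.4 ft³/s.
Channel B: Flow area A = b·y = 17.2 × 7.15 = 123 ft². Wetted perimeter P = b + 2y = 17.2 + 2×7.15 = 31.5 ft. Hydraulic radius R = A/P = 123/31.5 = 3.904 ft. Q_B = (1.486/0.035)·123·3.904^(2/3)·√0.00052 = 295.2 ft³/s.
The larger discharge is 486.4 ft³/s and the smaller is 295.2 ft³/s; the ratio is 1.65.

1.65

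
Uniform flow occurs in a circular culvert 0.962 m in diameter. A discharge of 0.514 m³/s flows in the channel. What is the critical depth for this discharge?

At critical depth, Q² T / (g A³) = 1, i.e. A³/T = Q²/g = 0.514²/9.81 = 0.02693.
Try y = 0.358 m: A³/T = 0.01608 — low.
Try y = 0.514 m: A³/T = 0.06428 — high.
Try y = 0.409 m: A³/T = 0.02683 — close enough.

y_c = 0.409 m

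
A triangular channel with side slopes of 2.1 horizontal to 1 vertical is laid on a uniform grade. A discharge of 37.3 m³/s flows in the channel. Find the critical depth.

At critical depth, Q² T / (g A³) = 1, i.e. A³/T = Q²/g = 37.3²/9.81 = 141.8.
At y = 1.87 m: A³/T = 50.42 — low.
At y = 2.76 m: A³/T = 353.1 — high.
At y = 2.3 m: A³/T = 141.9 — matches.

y_c = 2.3 m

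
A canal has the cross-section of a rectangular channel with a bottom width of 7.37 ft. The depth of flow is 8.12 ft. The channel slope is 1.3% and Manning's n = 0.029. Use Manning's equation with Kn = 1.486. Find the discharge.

Q = 650 ft³/s

Flow area A = b·y = 7.37 × 8.12 = 59.84 ft². Wetted perimeter P = b + 2y = 7.37 + 2×8.12 = 23.61 ft.
Hydraulic radius R = A/P = 59.84/23.61 = 2.535 ft.
Manning's equation: Q = (1.486/n) A R^(2/3) S^(1/2) = (1.486/0.029) × 59.84 × 2.535^(2/3) × 0.013^(1/2) = 650 ft³/s.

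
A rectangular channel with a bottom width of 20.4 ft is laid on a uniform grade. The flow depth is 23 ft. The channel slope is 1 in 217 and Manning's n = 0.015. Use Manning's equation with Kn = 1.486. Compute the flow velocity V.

V = 24.8 ft/s

Flow area A = b·y = 20.4 × 23 = 469.2 ft². Wetted perimeter P = b + 2y = 20.4 + 2×23 = 66.4 ft.
Hydraulic radius R = A/P = 469.2/66.4 = 7.066 ft.
From Manning's equation, V = (1.486/n) R^(2/3) S^(1/2) = (1.486/0.015) × 7.066^(2/3) × 0.004608^(1/2) = 24.8 ft/s.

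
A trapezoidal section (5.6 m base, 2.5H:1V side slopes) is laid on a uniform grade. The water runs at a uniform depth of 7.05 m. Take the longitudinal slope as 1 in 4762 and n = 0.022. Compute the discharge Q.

With bottom width b = 5.6 m and side slope z = 2.5: A = (b + zy)y = (5.6 + 2.5×7.05)×7.05 = 163.7 m²; P = b + 2y√(1+z²) = 5.6 + 2×7.05×2.693 = 43.57 m.
Hydraulic radius R = A/P = 163.7/43.57 = 3.758 m.
Manning's equation: Q = (1/n) A R^(2/3) S^(1/2) = (1/0.022) × 163.7 × 3.758^(2/3) × 0.00021^(1/2) = 261 m³/s.

Q = 261 m³/s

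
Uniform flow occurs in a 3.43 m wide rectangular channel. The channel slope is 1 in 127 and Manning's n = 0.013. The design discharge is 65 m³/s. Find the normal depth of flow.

Manning's equation rearranged: A R^(2/3) = nQ / (1·√S) = 0.013 × 65 / (√0.007874) = 9.523.
Trying y = 2.16 m: A R^(2/3) = 7.19 — short.
Trying y = 3.02 m: A R^(2/3) = 11 — over.
Trying y = 2.69 m: A R^(2/3) = 9.515 — ≈ 9.523.

y_n = 2.69 m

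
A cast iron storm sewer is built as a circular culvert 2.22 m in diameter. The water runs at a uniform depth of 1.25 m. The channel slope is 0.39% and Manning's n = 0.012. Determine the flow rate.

Q = 8.27 m³/s

For a circular section of diameter D = 2.22 m at depth y = 1.25 m, the central angle is θ = 2 arccos(1 − 2y/D) = 3.395 rad. Then A = (D²/8)(θ − sin θ) = 2.245 m² and P = Dθ/2 = 3.768 m.
Hydraulic radius R = A/P = 2.245/3.768 = 0.5959 m.
Manning's equation: Q = (1/n) A R^(2/3) S^(1/2) = (1/0.012) × 2.245 × 0.5959^(2/3) × 0.0039^(1/2) = 8.27 m³/s.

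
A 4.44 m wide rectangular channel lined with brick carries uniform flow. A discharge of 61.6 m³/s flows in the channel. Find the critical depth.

y_c = 2.7 m

For a rectangular channel, critical depth y_c = (q²/g)^(1/3) where q = Q/b = 61.6/4.44 = 13.87 m²/s.
So y_c = (13.87²/9.81)^(1/3) = 2.7 m.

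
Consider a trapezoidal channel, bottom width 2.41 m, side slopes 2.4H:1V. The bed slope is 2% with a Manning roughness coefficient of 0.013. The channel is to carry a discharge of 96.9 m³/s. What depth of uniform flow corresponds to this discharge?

Manning's equation rearranged: A R^(2/3) = nQ / (1·√S) = 0.013 × 96.9 / (√0.02) = 8.907.
At y = 1.86 m: A R^(2/3) = 13.28 — high.
At y = 1.55 m: A R^(2/3) = 8.906 — close enough.

y_n = 1.55 m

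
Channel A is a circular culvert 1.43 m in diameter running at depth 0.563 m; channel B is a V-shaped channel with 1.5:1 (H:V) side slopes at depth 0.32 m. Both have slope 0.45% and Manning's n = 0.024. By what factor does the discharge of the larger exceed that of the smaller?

6.61

Channel A: For a circular section of diameter D = 1.43 m at depth y = 0.563 m, the central angle is θ = 2 arccos(1 − 2y/D) = 2.713 rad. Then A = (D²/8)(θ − sin θ) = 0.5873 m² and P = Dθ/2 = 1.94 m. Hydraulic radius R = A/P = 0.5873/1.94 = 0.3028 m. Q_A = (1/0.024)·0.5873·0.3028^(2/3)·√0.0045 = 0.7402 m³/s.
Channel B: For a triangular section with side slope z = 1.5: A = zy² = 1.5×0.32² = 0.1536 m²; P = 2y√(1+z²) = 2×0.32×1.803 = 1.154 m. Hydraulic radius R = A/P = 0.1536/1.154 = 0.1331 m. Q_B = (1/0.024)·0.1536·0.1331^(2/3)·√0.0045 = 0.1119 m³/s.
The larger discharge is 0.7402 m³/s and the smaller is 0.1119 m³/s; the ratio is 6.61.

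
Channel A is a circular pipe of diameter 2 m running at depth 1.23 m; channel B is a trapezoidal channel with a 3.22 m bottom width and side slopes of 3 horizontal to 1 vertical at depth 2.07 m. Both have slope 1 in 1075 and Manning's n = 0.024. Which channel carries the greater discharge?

channel B

Channel A: For a circular section of diameter D = 2 m at depth y = 1.23 m, the central angle is θ = 2 arccos(1 − 2y/D) = 3.606 rad. Then A = (D²/8)(θ − sin θ) = 2.027 m² and P = Dθ/2 = 3.606 m. Hydraulic radius R = A/P = 2.027/3.606 = 0.5621 m. Q_A = (1/0.024)·2.027·0.5621^(2/3)·√0.0009302 = 1.754 m³/s.
Channel B: With bottom width b = 3.22 m and side slope z = 3: A = (b + zy)y = (3.22 + 3×2.07)×2.07 = 19.52 m²; P = b + 2y√(1+z²) = 3.22 + 2×2.07×3.162 = 16.31 m. Hydraulic radius R = A/P = 19.52/16.31 = 1.197 m. Q_B = (1/0.024)·19.52·1.197^(2/3)·√0.0009302 = 27.96 m³/s.
Q_A = 1.754 m³/s vs Q_B = 27.96 m³/s, so channel B carries more.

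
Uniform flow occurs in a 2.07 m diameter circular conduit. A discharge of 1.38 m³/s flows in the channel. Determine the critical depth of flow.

At critical depth, Q² T / (g A³) = 1, i.e. A³/T = Q²/g = 1.38²/9.81 = 0.1941.
Trying y = 0.4 m: A³/T = 0.05805 — too small.
Trying y = 0.661 m: A³/T = 0.411 — too large.
Trying y = 0.545 m: A³/T = 0.1944 — close enough.

y_c = 0.545 m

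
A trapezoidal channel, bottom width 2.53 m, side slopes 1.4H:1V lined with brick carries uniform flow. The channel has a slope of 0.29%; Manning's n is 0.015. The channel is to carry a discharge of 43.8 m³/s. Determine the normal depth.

y_n = 2.05 m

Manning's equation rearranged: A R^(2/3) = nQ / (1·√S) = 0.015 × 43.8 / (√0.0029) = 12.2.
Try y = 2.34 m: A R^(2/3) = 16.05 — high.
Try y = 2.05 m: A R^(2/3) = 12.19 — ≈ 12.2.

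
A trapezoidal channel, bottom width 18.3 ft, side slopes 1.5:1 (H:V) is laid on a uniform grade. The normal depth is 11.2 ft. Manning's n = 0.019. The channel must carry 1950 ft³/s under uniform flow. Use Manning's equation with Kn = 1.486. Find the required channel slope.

S = 0.000319

With bottom width b = 18.3 ft and side slope z = 1.5: A = (b + zy)y = (18.3 + 1.5×11.2)×11.2 = 393.1 ft²; P = b + 2y√(1+z²) = 18.3 + 2×11.2×1.803 = 58.68 ft.
Hydraulic radius R = A/P = 393.1/58.68 = 6.699 ft.
From Manning's equation, S = [nQ / (1.486 A R^(2/3))]² = [0.019 × 1950 / (1.486 × 393.1 × 6.699^(2/3))]² = 0.000319.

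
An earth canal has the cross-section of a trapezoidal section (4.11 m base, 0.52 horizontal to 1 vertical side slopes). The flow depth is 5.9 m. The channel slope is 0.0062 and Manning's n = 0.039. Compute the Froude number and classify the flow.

With bottom width b = 4.11 m and side slope z = 0.52: A = (b + zy)y = (4.11 + 0.52×5.9)×5.9 = 42.35 m²; P = b + 2y√(1+z²) = 4.11 + 2×5.9×1.127 = 17.41 m.
Hydraulic radius R = A/P = 42.35/17.41 = 2.433 m.
V = (1/n) R^(2/3) √S = (1/0.039) × 2.433^(2/3) × √0.0062 = 3.652 m/s. Hydraulic depth D_h = A/T = 42.35/10.25 = 4.133 m.
Froude number Fr = V/√(g·D_h) = 3.652/√(9.81×4.133) = 0.573, which is less than 1, so the flow is subcritical.

subcritical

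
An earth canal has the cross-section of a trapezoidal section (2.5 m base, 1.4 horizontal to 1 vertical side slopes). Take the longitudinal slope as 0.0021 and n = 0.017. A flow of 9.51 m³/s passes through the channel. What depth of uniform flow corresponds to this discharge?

Manning's equation rearranged: A R^(2/3) = nQ / (1·√S) = 0.017 × 9.51 / (√0.0021) = 3.528.
Try y = 1.35 m: A R^(2/3) = 5.232 — too large.
Try y = 1.1 m: A R^(2/3) = 3.527 — close enough.

y_n = 1.1 m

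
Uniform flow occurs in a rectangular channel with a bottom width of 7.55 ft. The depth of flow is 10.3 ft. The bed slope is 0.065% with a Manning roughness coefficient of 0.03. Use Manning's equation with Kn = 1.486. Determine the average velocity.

Flow area A = b·y = 7.55 × 10.3 = 77.77 ft². Wetted perimeter P = b + 2y = 7.55 + 2×10.3 = 28.15 ft.
Hydraulic radius R = A/P = 77.77/28.15 = 2.763 ft.
From Manning's equation, V = (1.486/n) R^(2/3) S^(1/2) = (1.486/0.03) × 2.763^(2/3) × 0.00065^(1/2) = 2.49 ft/s.

V = 2.49 ft/s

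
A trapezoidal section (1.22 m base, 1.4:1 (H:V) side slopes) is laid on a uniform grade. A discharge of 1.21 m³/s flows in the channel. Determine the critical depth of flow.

y_c = 0.396 m

At critical depth, Q² T / (g A³) = 1, i.e. A³/T = Q²/g = 1.21²/9.81 = 0.1492.
At y = 0.453 m: A³/T = 0.2381 — high.
At y = 0.271 m: A³/T = 0.04115 — low.
At y = 0.396 m: A³/T = 0.149 — close enough.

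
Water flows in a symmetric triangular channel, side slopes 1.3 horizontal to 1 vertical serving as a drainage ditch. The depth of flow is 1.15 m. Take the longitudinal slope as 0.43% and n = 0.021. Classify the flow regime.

subcritical

For a triangular section with side slope z = 1.3: A = zy² = 1.3×1.15² = 1.719 m²; P = 2y√(1+z²) = 2×1.15×1.64 = 3.772 m.
Hydraulic radius R = A/P = 1.719/3.772 = 0.4558 m.
V = (1/n) R^(2/3) √S = (1/0.021) × 0.4558^(2/3) × √0.0043 = 1.849 m/s. Hydraulic depth D_h = A/T = 1.719/2.99 = 0.575 m.
Froude number Fr = V/√(g·D_h) = 1.849/√(9.81×0.575) = 0.779, which is less than 1, so the flow is subcritical.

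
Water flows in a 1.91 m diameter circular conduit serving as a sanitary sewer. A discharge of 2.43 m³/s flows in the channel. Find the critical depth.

y_c = 0.747 m

At critical depth, Q² T / (g A³) = 1, i.e. A³/T = Q²/g = 2.43²/9.81 = 0.6019.
At y = 0.872 m: A³/T = 1.087 — too large.
At y = 0.547 m: A³/T = 0.1803 — too small.
At y = 0.747 m: A³/T = 0.6008 — matches.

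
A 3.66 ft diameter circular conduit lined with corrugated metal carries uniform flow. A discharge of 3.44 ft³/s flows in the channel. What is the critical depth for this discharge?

y_c = 0.548 ft

At critical depth, Q² T / (g A³) = 1, i.e. A³/T = Q²/g = 3.44²/32.2 = 0.3675.
Try y = 0.486 ft: A³/T = 0.2293 — short.
Try y = 0.685 ft: A³/T = 0.885 — over.
Try y = 0.548 ft: A³/T = 0.3681 — ≈ 0.3675.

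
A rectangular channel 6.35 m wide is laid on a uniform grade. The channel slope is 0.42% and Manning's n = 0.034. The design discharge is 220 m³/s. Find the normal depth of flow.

y_n = 10.1 m

Manning's equation rearranged: A R^(2/3) = nQ / (1·√S) = 0.034 × 220 / (√0.0042) = 115.4.
At y = 6.88 m: A R^(2/3) = 73.28 — short.
At y = 12.4 m: A R^(2/3) = 146.1 — over.
At y = 10.1 m: A R^(2/3) = 115.5 — matches.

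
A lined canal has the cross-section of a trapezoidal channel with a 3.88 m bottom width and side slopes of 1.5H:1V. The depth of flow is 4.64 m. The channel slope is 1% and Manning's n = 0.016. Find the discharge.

Q = 570 m³/s

With bottom width b = 3.88 m and side slope z = 1.5: A = (b + zy)y = (3.88 + 1.5×4.64)×4.64 = 50.3 m²; P = b + 2y√(1+z²) = 3.88 + 2×4.64×1.803 = 20.61 m.
Hydraulic radius R = A/P = 50.3/20.61 = 2.44 m.
Manning's equation: Q = (1/n) A R^(2/3) S^(1/2) = (1/0.016) × 50.3 × 2.44^(2/3) × 0.01^(1/2) = 570 m³/s.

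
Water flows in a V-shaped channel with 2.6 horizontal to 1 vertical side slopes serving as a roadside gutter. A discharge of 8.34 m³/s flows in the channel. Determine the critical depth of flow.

y_c = 1.16 m

At critical depth, Q² T / (g A³) = 1, i.e. A³/T = Q²/g = 8.34²/9.81 = 7.09.
Try y = 1.27 m: A³/T = 11.17 — too large.
Try y = 0.841 m: A³/T = 1.422 — too small.
Try y = 1.16 m: A³/T = 7.099 — matches.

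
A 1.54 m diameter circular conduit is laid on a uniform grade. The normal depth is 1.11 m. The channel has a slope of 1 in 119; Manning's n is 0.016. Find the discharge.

Q = 4.91 m³/s

For a circular section of diameter D = 1.54 m at depth y = 1.11 m, the central angle is θ = 2 arccos(1 − 2y/D) = 4.056 rad. Then A = (D²/8)(θ − sin θ) = 1.437 m² and P = Dθ/2 = 3.123 m.
Hydraulic radius R = A/P = 1.437/3.123 = 0.4602 m.
Manning's equation: Q = (1/n) A R^(2/3) S^(1/2) = (1/0.016) × 1.437 × 0.4602^(2/3) × 0.008403^(1/2) = 4.91 m³/s.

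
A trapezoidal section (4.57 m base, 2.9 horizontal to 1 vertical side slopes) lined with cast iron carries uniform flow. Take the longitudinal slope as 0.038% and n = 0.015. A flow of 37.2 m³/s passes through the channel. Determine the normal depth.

Manning's equation rearranged: A R^(2/3) = nQ / (1·√S) = 0.015 × 37.2 / (√0.00038) = 28.62.
Try y = 1.68 m: A R^(2/3) = 16.56 — too small.
Try y = 2.18 m: A R^(2/3) = 28.62 — close enough.

y_n = 2.18 m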